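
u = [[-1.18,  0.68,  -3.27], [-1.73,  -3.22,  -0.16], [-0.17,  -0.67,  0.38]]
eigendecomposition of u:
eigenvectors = [[0.03, -0.80, -0.82], [-0.98, 0.57, 0.42], [-0.18, 0.20, 0.39]]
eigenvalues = [-3.19, -0.85, 0.01]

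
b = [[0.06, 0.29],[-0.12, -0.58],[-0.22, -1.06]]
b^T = [[0.06, -0.12, -0.22], [0.29, -0.58, -1.06]]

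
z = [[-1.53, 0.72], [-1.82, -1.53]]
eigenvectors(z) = [[0.00-0.53j, 0.00+0.53j],[(0.85+0j), (0.85-0j)]]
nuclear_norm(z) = 3.98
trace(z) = -3.06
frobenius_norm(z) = 2.92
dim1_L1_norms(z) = [2.25, 3.35]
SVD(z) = [[-0.43,-0.91], [-0.91,0.43]] @ diag([2.538416455373472, 1.438416455373471]) @ [[0.91,0.43], [0.43,-0.91]]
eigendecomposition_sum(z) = [[-0.76+0.57j, (0.36+0.48j)],[-0.91-1.22j, (-0.76+0.57j)]] + [[-0.76-0.57j, 0.36-0.48j], [(-0.91+1.22j), -0.76-0.57j]]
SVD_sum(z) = [[-0.98, -0.46], [-2.08, -0.98]] + [[-0.55, 1.18], [0.26, -0.55]]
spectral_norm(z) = 2.54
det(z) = 3.65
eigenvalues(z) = [(-1.53+1.14j), (-1.53-1.14j)]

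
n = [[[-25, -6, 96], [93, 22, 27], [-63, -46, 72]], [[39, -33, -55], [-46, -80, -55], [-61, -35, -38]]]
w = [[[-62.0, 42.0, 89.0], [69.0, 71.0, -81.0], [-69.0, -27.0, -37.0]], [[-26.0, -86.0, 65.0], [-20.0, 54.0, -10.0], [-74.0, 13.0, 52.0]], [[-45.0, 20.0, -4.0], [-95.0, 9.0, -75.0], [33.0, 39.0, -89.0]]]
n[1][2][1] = -35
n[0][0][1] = -6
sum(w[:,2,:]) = -159.0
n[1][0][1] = -33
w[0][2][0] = -69.0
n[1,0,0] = 39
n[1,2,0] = -61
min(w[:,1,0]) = -95.0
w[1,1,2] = -10.0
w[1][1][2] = -10.0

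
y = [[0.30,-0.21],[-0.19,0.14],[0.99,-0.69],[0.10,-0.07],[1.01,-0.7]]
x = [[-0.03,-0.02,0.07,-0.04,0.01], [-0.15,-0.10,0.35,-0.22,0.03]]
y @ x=[[0.02, 0.02, -0.05, 0.03, -0.0], [-0.02, -0.01, 0.04, -0.02, 0.0], [0.07, 0.05, -0.17, 0.11, -0.01], [0.01, 0.01, -0.02, 0.01, -0.0], [0.07, 0.05, -0.17, 0.11, -0.01]]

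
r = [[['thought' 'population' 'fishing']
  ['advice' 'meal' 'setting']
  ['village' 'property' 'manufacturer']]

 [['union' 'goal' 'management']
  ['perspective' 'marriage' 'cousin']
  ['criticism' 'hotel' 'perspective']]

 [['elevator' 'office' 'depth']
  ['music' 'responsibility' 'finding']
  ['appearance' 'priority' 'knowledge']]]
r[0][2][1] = 'property'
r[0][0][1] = 'population'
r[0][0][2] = 'fishing'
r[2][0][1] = 'office'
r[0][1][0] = 'advice'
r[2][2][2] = 'knowledge'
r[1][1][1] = 'marriage'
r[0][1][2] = 'setting'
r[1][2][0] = 'criticism'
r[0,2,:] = ['village', 'property', 'manufacturer']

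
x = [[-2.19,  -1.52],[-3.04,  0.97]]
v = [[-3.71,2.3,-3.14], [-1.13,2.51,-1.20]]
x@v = [[9.84, -8.85, 8.7], [10.18, -4.56, 8.38]]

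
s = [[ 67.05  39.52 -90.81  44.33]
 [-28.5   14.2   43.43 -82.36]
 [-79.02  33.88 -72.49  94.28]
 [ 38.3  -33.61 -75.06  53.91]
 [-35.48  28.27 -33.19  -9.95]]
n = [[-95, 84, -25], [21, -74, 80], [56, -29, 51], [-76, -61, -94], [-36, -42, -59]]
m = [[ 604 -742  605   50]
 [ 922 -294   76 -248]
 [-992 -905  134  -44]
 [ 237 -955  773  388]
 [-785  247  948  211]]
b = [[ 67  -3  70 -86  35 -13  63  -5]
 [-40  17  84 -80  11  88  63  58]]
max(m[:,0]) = 922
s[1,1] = 14.2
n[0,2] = -25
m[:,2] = [605, 76, 134, 773, 948]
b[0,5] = -13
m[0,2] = 605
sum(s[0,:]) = 60.08999999999999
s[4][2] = -33.19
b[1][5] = 88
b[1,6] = 63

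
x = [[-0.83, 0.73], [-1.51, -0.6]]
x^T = [[-0.83, -1.51], [0.73, -0.60]]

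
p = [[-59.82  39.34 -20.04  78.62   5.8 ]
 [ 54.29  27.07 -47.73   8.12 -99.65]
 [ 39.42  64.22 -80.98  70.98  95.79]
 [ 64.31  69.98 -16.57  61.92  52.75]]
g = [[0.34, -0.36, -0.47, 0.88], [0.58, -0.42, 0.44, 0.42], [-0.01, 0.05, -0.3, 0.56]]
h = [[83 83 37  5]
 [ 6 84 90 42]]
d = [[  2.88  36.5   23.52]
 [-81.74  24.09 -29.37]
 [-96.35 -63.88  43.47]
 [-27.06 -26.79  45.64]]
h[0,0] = 83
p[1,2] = -47.73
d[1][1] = 24.09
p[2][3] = 70.98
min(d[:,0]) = -96.35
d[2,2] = 43.47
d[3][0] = -27.06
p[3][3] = 61.92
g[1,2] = 0.44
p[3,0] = 64.31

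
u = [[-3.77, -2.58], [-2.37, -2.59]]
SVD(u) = [[-0.79, -0.61],  [-0.61, 0.79]] @ diag([5.7260846056808745, 0.6373814310007078]) @ [[0.77, 0.63], [0.63, -0.77]]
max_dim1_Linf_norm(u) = 3.77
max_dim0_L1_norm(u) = 6.14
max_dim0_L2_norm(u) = 4.45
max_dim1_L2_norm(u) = 4.57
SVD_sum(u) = [[-3.53, -2.88], [-2.69, -2.2]] + [[-0.24, 0.3], [0.32, -0.39]]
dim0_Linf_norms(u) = [3.77, 2.59]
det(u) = 3.65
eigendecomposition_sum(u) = [[-3.53,-2.9], [-2.67,-2.2]] + [[-0.24,0.32], [0.30,-0.39]]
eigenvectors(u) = [[-0.8, 0.64], [-0.6, -0.77]]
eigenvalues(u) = [-5.72, -0.64]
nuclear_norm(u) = 6.36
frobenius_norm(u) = 5.76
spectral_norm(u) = 5.73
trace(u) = -6.36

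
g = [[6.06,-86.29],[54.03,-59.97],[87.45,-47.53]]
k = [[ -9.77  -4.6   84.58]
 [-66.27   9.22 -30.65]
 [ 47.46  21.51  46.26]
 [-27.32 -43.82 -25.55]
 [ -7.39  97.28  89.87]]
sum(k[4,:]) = 179.76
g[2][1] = -47.53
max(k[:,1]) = 97.28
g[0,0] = 6.06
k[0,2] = 84.58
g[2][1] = -47.53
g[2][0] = 87.45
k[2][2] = 46.26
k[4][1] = 97.28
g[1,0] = 54.03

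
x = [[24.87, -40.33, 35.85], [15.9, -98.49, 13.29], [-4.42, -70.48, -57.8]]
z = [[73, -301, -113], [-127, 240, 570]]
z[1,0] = -127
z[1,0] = -127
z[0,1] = -301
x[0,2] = 35.85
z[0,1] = -301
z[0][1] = -301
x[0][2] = 35.85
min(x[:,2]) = -57.8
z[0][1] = -301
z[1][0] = -127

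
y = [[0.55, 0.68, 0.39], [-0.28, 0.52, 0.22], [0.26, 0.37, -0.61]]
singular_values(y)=[1.04, 0.75, 0.5]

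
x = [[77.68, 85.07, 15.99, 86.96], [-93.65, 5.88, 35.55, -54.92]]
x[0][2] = 15.99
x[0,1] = 85.07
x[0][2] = 15.99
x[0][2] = 15.99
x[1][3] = -54.92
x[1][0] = -93.65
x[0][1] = 85.07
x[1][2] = 35.55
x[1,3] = -54.92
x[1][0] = -93.65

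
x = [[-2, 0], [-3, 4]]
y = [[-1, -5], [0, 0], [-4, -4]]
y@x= [[17, -20], [0, 0], [20, -16]]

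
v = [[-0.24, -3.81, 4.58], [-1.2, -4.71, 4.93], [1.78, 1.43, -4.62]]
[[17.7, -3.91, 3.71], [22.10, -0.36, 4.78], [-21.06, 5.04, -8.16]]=v @ [[-2.9, -2.69, -1.43], [-0.52, -2.17, 0.92], [3.28, -2.80, 1.5]]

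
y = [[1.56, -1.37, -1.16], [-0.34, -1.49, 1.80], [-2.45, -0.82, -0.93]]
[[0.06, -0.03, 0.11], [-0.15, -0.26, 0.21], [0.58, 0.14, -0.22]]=y@ [[-0.15, -0.04, 0.08],[-0.07, 0.06, -0.06],[-0.17, -0.10, 0.08]]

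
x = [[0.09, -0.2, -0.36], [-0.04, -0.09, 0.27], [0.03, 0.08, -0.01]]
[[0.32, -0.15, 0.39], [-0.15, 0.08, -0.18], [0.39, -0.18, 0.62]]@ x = [[0.05, -0.02, -0.16], [-0.02, 0.01, 0.08], [0.06, -0.01, -0.20]]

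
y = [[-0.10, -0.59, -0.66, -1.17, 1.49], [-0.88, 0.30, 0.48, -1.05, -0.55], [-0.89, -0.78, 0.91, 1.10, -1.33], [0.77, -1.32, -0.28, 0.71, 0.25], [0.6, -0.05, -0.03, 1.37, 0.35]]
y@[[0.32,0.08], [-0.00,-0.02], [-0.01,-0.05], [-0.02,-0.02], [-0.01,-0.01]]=[[-0.02,0.05], [-0.26,-0.07], [-0.3,-0.11], [0.23,0.09], [0.16,0.02]]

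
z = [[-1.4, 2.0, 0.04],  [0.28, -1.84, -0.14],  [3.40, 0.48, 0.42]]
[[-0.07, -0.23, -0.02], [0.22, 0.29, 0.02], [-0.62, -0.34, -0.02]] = z @ [[-0.20, -0.03, 0.00],[-0.18, -0.13, -0.01],[0.36, -0.42, -0.04]]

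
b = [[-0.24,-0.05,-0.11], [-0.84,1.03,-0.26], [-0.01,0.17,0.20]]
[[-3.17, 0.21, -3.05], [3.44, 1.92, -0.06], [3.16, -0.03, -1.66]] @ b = [[0.61,  -0.14,  -0.32], [-2.44,  1.80,  -0.89], [-0.72,  -0.47,  -0.67]]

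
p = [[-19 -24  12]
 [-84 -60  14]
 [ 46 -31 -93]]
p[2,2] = -93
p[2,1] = -31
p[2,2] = -93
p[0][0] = -19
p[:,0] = [-19, -84, 46]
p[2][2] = -93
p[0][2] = 12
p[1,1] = -60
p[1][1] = -60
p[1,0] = -84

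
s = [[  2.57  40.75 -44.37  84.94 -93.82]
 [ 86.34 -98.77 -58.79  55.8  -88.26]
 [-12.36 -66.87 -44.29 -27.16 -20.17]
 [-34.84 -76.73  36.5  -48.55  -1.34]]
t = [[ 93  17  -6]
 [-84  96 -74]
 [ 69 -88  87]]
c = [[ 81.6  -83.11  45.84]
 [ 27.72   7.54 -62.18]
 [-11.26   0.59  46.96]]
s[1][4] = -88.26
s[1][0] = 86.34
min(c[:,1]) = -83.11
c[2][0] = -11.26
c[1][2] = -62.18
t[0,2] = -6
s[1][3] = 55.8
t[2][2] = 87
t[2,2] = 87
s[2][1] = -66.87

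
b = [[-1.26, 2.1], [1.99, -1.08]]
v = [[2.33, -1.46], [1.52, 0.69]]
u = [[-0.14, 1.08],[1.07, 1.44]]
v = u @ b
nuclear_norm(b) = 4.09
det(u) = -1.36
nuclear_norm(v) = 4.24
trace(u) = 1.30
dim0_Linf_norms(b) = [1.99, 2.1]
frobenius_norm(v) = 3.22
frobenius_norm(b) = 3.34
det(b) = -2.82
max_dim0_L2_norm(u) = 1.8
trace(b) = -2.34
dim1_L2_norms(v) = [2.75, 1.67]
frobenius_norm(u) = 2.10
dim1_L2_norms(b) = [2.45, 2.26]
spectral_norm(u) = 1.98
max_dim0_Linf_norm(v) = 2.33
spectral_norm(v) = 2.94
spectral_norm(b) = 3.22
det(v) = 3.83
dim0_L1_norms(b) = [3.25, 3.18]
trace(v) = 3.02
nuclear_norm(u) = 2.67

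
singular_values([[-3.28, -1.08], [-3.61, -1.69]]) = [5.26, 0.31]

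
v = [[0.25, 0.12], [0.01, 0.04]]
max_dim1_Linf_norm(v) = 0.25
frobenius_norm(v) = 0.28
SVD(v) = [[-1.0, -0.1],  [-0.1, 1.00]] @ diag([0.27857151454499296, 0.03158973384042354]) @ [[-0.9,  -0.44], [-0.44,  0.9]]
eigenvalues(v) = [0.26, 0.03]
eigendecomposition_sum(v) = [[0.25, 0.14], [0.01, 0.01]] + [[0.00,-0.02],[-0.0,0.03]]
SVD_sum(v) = [[0.25, 0.12], [0.02, 0.01]] + [[0.0, -0.00], [-0.01, 0.03]]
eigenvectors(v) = [[1.0, -0.49],[0.05, 0.87]]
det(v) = 0.01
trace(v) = 0.29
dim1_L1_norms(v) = [0.37, 0.05]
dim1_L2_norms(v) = [0.28, 0.04]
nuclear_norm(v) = 0.31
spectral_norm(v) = 0.28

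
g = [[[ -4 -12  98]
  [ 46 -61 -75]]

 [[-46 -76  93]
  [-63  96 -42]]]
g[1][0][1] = -76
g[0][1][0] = 46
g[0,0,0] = -4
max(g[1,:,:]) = 96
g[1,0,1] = -76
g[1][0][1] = -76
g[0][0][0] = -4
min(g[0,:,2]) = -75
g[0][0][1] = -12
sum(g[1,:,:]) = -38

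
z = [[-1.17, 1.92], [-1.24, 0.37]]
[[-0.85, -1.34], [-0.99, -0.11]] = z @ [[0.81, -0.15], [0.05, -0.79]]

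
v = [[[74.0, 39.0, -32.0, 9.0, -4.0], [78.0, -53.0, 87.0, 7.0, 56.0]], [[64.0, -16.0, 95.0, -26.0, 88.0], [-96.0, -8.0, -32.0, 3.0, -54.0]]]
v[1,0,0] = 64.0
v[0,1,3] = 7.0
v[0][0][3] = 9.0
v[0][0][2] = -32.0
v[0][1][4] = 56.0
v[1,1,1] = -8.0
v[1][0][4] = 88.0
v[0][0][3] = 9.0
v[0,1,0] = 78.0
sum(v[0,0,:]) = 86.0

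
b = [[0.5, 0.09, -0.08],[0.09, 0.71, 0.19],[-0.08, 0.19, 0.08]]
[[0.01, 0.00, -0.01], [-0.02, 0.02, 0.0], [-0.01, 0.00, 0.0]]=b @ [[0.05, 0.01, 0.0], [-0.05, 0.01, -0.02], [0.07, 0.04, 0.08]]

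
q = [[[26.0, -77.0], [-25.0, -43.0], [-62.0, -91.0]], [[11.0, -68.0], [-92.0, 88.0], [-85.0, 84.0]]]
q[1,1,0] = -92.0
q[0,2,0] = -62.0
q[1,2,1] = 84.0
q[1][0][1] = -68.0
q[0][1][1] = -43.0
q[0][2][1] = -91.0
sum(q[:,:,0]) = -227.0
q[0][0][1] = -77.0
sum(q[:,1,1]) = 45.0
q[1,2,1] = 84.0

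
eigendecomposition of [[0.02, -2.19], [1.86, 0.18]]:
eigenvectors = [[(0.74+0j), (0.74-0j)], [(-0.03-0.68j), (-0.03+0.68j)]]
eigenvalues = [(0.1+2.02j), (0.1-2.02j)]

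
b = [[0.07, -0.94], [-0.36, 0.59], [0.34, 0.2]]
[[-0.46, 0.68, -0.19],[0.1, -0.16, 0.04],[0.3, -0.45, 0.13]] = b @ [[0.58, -0.86, 0.24],[0.53, -0.79, 0.22]]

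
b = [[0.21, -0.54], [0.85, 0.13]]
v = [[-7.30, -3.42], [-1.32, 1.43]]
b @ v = [[-0.82, -1.49], [-6.38, -2.72]]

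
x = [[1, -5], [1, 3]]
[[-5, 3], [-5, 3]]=x @[[-5, 3], [0, 0]]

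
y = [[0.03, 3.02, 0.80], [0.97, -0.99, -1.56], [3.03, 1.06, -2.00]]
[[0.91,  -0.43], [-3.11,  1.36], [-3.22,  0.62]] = y @ [[1.08, -1.06], [-0.50, 0.33], [2.98, -1.74]]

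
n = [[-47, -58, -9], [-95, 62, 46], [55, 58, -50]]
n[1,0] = -95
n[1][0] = -95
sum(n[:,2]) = -13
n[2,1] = 58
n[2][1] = 58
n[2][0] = 55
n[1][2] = 46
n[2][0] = 55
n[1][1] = 62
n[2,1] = 58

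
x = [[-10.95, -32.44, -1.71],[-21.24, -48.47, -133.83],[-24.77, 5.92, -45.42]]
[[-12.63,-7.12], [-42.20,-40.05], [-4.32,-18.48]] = x@[[-0.06, 0.38],[0.40, 0.08],[0.18, 0.21]]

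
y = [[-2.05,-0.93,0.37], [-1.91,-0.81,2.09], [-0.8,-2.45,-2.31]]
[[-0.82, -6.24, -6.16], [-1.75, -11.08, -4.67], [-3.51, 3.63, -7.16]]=y @ [[-0.75, 2.19, 2.37],[2.28, 0.67, 1.62],[-0.64, -3.04, 0.56]]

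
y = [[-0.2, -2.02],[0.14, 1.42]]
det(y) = -0.001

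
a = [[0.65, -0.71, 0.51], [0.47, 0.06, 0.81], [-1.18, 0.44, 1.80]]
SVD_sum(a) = [[0.00, -0.0, -0.01], [-0.23, 0.10, 0.42], [-1.03, 0.43, 1.89]] + [[0.77, -0.49, 0.53], [0.52, -0.34, 0.36], [-0.12, 0.07, -0.08]] + [[-0.12, -0.21, -0.02], [0.17, 0.3, 0.03], [-0.04, -0.07, -0.01]]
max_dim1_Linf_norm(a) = 1.8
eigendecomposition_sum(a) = [[-0.17+0.00j, 0.12+0.00j, (0.22+0j)], [-0.60+0.00j, (0.43+0j), (0.78+0j)], [-1.22+0.00j, 0.87+0.00j, 1.59+0.00j]] + [[(0.41+0.31j), -0.41+0.15j, (0.15-0.12j)], [0.53-0.09j, (-0.18+0.43j), 0.02-0.20j], [0.02+0.29j, -0.22-0.12j, 0.10+0.02j]] + [[(0.41-0.31j),-0.41-0.15j,(0.15+0.12j)], [(0.53+0.09j),-0.18-0.43j,0.02+0.20j], [(0.02-0.29j),(-0.22+0.12j),0.10-0.02j]]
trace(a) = 2.51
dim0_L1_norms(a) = [2.3, 1.21, 3.12]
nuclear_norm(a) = 3.97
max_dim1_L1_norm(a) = 3.42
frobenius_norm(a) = 2.63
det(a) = 1.26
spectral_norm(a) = 2.24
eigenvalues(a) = [(1.85+0j), (0.33+0.76j), (0.33-0.76j)]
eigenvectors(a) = [[0.12+0.00j, -0.44-0.47j, (-0.44+0.47j)], [0.43+0.00j, -0.68+0.00j, (-0.68-0j)], [(0.89+0j), 0.03-0.36j, 0.03+0.36j]]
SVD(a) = [[-0.0, -0.82, 0.57], [0.22, -0.56, -0.80], [0.98, 0.12, 0.18]] @ diag([2.2436952109508894, 1.2924907155046168, 0.4342804977090391]) @ [[-0.47, 0.2, 0.86], [-0.73, 0.47, -0.50], [-0.50, -0.86, -0.07]]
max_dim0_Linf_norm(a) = 1.8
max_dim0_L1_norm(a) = 3.12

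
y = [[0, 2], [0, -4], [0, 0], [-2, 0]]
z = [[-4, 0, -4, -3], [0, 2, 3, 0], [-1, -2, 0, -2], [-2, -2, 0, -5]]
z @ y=[[6, -8], [0, -8], [4, 6], [10, 4]]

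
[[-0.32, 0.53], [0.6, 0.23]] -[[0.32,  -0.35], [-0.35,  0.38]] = [[-0.64, 0.88], [0.95, -0.15]]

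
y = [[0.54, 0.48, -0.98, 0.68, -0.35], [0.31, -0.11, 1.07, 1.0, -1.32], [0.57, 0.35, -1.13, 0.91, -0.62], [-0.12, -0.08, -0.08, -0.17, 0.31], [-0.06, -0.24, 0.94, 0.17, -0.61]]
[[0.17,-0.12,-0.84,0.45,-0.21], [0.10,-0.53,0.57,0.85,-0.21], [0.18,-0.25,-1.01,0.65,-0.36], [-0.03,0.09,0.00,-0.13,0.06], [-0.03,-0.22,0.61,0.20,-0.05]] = y @[[0.35, -0.04, 0.02, 0.08, 0.09], [-0.04, 0.24, -0.01, -0.22, 0.2], [0.02, -0.01, 0.79, 0.02, 0.23], [0.08, -0.22, 0.02, 0.77, -0.01], [0.09, 0.2, 0.23, -0.01, 0.34]]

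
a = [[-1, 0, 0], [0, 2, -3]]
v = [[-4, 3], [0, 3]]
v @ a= [[4, 6, -9], [0, 6, -9]]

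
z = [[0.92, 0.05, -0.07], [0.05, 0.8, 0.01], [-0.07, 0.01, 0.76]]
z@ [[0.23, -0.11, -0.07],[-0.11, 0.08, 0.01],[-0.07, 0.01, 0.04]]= [[0.21, -0.1, -0.07],[-0.08, 0.06, 0.00],[-0.07, 0.02, 0.04]]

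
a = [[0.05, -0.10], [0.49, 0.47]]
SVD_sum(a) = [[-0.02, -0.02], [0.49, 0.47]] + [[0.07,-0.08], [0.0,-0.00]]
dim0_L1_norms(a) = [0.54, 0.57]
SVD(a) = [[0.05, -1.00],[-1.00, -0.05]] @ diag([0.6797984524387772, 0.1066492572024931]) @ [[-0.72,  -0.70], [-0.7,  0.72]]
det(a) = 0.07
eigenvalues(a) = [(0.26+0.07j), (0.26-0.07j)]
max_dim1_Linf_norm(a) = 0.49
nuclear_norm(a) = 0.79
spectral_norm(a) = 0.68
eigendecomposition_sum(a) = [[0.02+0.42j,(-0.05+0.19j)],[(0.25-0.91j),0.24-0.35j]] + [[(0.03-0.42j),  -0.05-0.19j], [0.24+0.91j,  (0.23+0.35j)]]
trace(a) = 0.52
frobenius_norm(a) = 0.69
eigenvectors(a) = [[0.39-0.13j, 0.39+0.13j], [-0.91+0.00j, -0.91-0.00j]]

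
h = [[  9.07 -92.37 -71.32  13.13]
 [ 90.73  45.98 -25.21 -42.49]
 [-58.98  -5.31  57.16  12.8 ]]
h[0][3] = 13.13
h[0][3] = 13.13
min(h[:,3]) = -42.49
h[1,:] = [90.73, 45.98, -25.21, -42.49]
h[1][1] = 45.98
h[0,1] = -92.37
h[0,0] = 9.07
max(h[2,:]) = 57.16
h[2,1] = -5.31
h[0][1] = -92.37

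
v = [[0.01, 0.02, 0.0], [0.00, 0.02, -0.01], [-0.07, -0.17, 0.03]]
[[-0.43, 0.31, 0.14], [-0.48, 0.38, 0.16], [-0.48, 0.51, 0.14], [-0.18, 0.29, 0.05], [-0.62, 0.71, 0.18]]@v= [[-0.01, -0.03, 0.0], [-0.02, -0.03, 0.00], [-0.01, -0.02, -0.00], [-0.01, -0.01, -0.00], [-0.02, -0.03, -0.00]]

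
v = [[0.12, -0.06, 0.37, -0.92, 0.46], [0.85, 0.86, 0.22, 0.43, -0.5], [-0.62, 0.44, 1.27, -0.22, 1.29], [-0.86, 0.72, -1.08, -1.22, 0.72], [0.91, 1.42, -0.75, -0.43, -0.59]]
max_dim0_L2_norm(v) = 1.88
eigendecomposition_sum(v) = [[(-0.7-0j),-0.27-0.00j,(0.03+0j),(-0.75+0j),0.79+0.00j], [0.40+0.00j,0.15+0.00j,-0.02-0.00j,(0.43-0j),(-0.45-0j)], [-0.01-0.00j,-0.01-0.00j,0j,(-0.01+0j),0.02+0.00j], [(-1.6-0j),-0.62-0.00j,(0.08+0j),(-1.72+0j),1.79+0.00j], [(-0.72-0j),-0.28-0.00j,0.03+0.00j,-0.77+0.00j,0.80+0.00j]] + [[0.24-0.00j,  (0.47-0j),  0.41+0.00j,  (-0.06+0j),  0.16+0.00j], [(0.23-0j),  0.46-0.00j,  (0.4+0j),  (-0.06+0j),  0.16+0.00j], [(0.45-0j),  (0.9-0j),  0.78+0.00j,  -0.12+0.00j,  0.31+0.00j], [-0.15+0.00j,  -0.31+0.00j,  (-0.27-0j),  0.04-0.00j,  -0.11-0.00j], [(0.12-0j),  (0.25-0j),  0.22+0.00j,  (-0.03+0j),  0.09+0.00j]] + [[(0.29+0.33j), -0.15+0.61j, (-0.03-0.33j), (-0.06+0.17j), -0.23-0.36j], [(0.11-0.03j), 0.13+0.10j, (-0.08-0.03j), (0.03+0.03j), -0.11+0.01j], [(-0.52-0.18j), (-0.21-0.76j), 0.24+0.34j, -0.04-0.22j, 0.47+0.25j], [(0.44-0.38j), 0.81+0.20j, -0.44+0.04j, 0.22+0.08j, (-0.47+0.31j)], [0.74-0.07j, (0.69+0.8j), (-0.49-0.28j), 0.17+0.25j, -0.72-0.03j]] + [[(0.29-0.33j), -0.15-0.61j, -0.03+0.33j, -0.06-0.17j, -0.23+0.36j], [0.11+0.03j, 0.13-0.10j, (-0.08+0.03j), 0.03-0.03j, (-0.11-0.01j)], [-0.52+0.18j, (-0.21+0.76j), 0.24-0.34j, (-0.04+0.22j), 0.47-0.25j], [0.44+0.38j, 0.81-0.20j, (-0.44-0.04j), 0.22-0.08j, (-0.47-0.31j)], [(0.74+0.07j), 0.69-0.80j, -0.49+0.28j, 0.17-0.25j, (-0.72+0.03j)]] + [[0.01-0.00j, 0.04-0.00j, (-0.01+0j), 0.02+0.00j, -0.03+0.00j], [-0.00+0.00j, (-0.01+0j), 0.00-0.00j, -0.01-0.00j, 0.01-0.00j], [(-0.01+0j), -0.03+0.00j, (0.01-0j), (-0.01-0j), 0.02-0.00j], [0.01-0.00j, (0.03-0j), -0.01+0.00j, (0.01+0j), -0.02+0.00j], [0.02-0.00j, (0.06-0j), (-0.02+0j), 0.03+0.00j, -0.04+0.00j]]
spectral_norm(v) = 2.55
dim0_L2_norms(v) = [1.64, 1.86, 1.88, 1.66, 1.73]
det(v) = 0.04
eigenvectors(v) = [[(0.36+0j), (0.4+0j), 0.21+0.30j, 0.21-0.30j, 0.51+0.00j], [(-0.21+0j), (0.39+0j), (0.1-0.02j), 0.10+0.02j, (-0.15+0j)], [0.01+0.00j, (0.76+0j), (-0.42-0.2j), (-0.42+0.2j), (-0.36+0j)], [(0.83+0j), -0.26+0.00j, (0.4-0.28j), 0.40+0.28j, (0.3+0j)], [(0.37+0j), 0.21+0.00j, 0.63+0.00j, 0.63-0.00j, 0.71+0.00j]]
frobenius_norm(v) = 3.93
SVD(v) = [[0.22, -0.19, 0.19, 0.91, -0.2], [-0.42, 0.07, 0.53, -0.15, -0.72], [0.61, -0.06, 0.71, -0.27, 0.22], [0.21, -0.85, -0.25, -0.25, -0.33], [-0.60, -0.48, 0.34, 0.09, 0.53]] @ diag([2.552466593541659, 2.3320405727521085, 1.6687292647250338, 0.8334987747223209, 0.004846594524826122]) @ [[-0.56, -0.32, 0.39, -0.2, 0.63],[0.16, -0.54, 0.49, 0.63, -0.23],[0.33, 0.64, 0.66, 0.03, 0.22],[0.53, -0.43, 0.21, -0.7, -0.09],[-0.52, 0.15, 0.36, -0.28, -0.7]]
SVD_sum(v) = [[-0.32, -0.18, 0.22, -0.12, 0.36], [0.6, 0.34, -0.41, 0.22, -0.67], [-0.87, -0.49, 0.6, -0.32, 0.98], [-0.3, -0.17, 0.21, -0.11, 0.34], [0.86, 0.48, -0.59, 0.31, -0.96]] + [[-0.07,  0.24,  -0.22,  -0.28,  0.1], [0.03,  -0.09,  0.08,  0.1,  -0.04], [-0.02,  0.08,  -0.07,  -0.09,  0.03], [-0.31,  1.06,  -0.97,  -1.25,  0.45], [-0.18,  0.60,  -0.55,  -0.70,  0.26]] + [[0.11, 0.21, 0.21, 0.01, 0.07], [0.29, 0.56, 0.58, 0.02, 0.19], [0.39, 0.76, 0.78, 0.03, 0.26], [-0.14, -0.26, -0.27, -0.01, -0.09], [0.19, 0.37, 0.38, 0.01, 0.13]] + [[0.40, -0.33, 0.16, -0.53, -0.07],[-0.07, 0.05, -0.03, 0.09, 0.01],[-0.12, 0.09, -0.05, 0.15, 0.02],[-0.11, 0.09, -0.04, 0.14, 0.02],[0.04, -0.03, 0.02, -0.05, -0.01]] + [[0.0, -0.00, -0.00, 0.0, 0.00], [0.0, -0.00, -0.0, 0.00, 0.00], [-0.0, 0.00, 0.00, -0.0, -0.00], [0.0, -0.0, -0.00, 0.00, 0.0], [-0.00, 0.00, 0.00, -0.0, -0.00]]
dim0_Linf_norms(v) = [0.91, 1.42, 1.27, 1.22, 1.29]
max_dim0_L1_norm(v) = 3.69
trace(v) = 0.44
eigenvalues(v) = [(-1.46+0j), (1.6+0j), (0.16+0.83j), (0.16-0.83j), (-0.02+0j)]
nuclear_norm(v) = 7.39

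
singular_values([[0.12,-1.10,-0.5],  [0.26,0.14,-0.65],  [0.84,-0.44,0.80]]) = [1.31, 1.21, 0.58]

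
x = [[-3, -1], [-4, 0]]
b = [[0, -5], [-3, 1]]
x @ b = [[3, 14], [0, 20]]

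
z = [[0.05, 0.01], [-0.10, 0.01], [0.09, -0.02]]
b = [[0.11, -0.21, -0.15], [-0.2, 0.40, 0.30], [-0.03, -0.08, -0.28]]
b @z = [[0.01, 0.00], [-0.02, -0.00], [-0.02, 0.0]]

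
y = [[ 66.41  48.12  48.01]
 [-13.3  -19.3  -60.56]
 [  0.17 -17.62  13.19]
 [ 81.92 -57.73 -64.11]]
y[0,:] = [66.41, 48.12, 48.01]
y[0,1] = 48.12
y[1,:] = [-13.3, -19.3, -60.56]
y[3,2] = -64.11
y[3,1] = -57.73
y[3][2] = -64.11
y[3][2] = -64.11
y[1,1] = -19.3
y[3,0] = 81.92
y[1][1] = -19.3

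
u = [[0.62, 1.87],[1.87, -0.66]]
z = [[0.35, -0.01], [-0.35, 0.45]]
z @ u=[[0.2,0.66], [0.62,-0.95]]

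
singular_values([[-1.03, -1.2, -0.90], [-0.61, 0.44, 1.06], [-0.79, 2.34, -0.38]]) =[2.71, 1.63, 1.13]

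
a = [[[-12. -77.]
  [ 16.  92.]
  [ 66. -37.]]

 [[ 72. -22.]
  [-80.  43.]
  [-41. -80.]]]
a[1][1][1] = 43.0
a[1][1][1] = 43.0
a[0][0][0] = -12.0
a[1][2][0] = -41.0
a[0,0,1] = -77.0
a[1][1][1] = 43.0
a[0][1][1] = 92.0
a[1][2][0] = -41.0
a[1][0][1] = -22.0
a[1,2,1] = -80.0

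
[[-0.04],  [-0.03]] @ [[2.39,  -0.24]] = [[-0.1, 0.01],[-0.07, 0.01]]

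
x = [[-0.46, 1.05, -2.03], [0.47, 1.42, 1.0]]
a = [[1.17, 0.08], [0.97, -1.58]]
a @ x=[[-0.50, 1.34, -2.30], [-1.19, -1.23, -3.55]]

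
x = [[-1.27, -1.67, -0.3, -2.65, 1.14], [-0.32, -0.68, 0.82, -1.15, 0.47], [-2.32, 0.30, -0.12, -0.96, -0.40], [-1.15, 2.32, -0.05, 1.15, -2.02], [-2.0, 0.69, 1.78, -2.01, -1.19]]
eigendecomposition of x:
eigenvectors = [[-0.48,-0.55,0.37,0.0,-0.45], [0.06,0.06,-0.34,-0.67,0.15], [-0.65,0.49,-0.49,-0.15,-0.41], [-0.41,0.56,-0.29,0.14,0.24], [-0.43,0.38,-0.65,-0.71,0.74]]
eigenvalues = [-2.72, 1.11, 0.75, 0.23, -1.48]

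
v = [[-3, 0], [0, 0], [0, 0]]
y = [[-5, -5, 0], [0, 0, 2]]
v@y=[[15, 15, 0], [0, 0, 0], [0, 0, 0]]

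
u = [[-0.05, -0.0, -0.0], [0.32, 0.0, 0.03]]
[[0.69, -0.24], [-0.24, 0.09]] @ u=[[-0.11, 0.0, -0.01], [0.04, 0.00, 0.0]]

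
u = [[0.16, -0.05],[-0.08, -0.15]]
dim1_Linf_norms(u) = [0.16, 0.15]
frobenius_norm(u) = 0.24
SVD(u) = [[-0.68, 0.73], [0.73, 0.68]] @ diag([0.183888751440558, 0.15226597483887422]) @ [[-0.91, -0.41], [0.41, -0.91]]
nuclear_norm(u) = 0.34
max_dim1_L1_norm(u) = 0.23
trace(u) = 0.01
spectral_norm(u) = 0.18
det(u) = -0.03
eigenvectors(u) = [[0.97, 0.15], [-0.24, 0.99]]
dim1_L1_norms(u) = [0.21, 0.23]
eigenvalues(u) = [0.17, -0.16]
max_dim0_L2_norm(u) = 0.18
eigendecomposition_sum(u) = [[0.17, -0.03], [-0.04, 0.01]] + [[-0.01, -0.02], [-0.04, -0.16]]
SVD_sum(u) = [[0.11, 0.05], [-0.12, -0.06]] + [[0.05,-0.1], [0.04,-0.09]]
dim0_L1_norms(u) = [0.24, 0.2]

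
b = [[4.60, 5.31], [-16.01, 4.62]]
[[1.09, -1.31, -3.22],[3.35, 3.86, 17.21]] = b @ [[-0.12, -0.25, -1.00], [0.31, -0.03, 0.26]]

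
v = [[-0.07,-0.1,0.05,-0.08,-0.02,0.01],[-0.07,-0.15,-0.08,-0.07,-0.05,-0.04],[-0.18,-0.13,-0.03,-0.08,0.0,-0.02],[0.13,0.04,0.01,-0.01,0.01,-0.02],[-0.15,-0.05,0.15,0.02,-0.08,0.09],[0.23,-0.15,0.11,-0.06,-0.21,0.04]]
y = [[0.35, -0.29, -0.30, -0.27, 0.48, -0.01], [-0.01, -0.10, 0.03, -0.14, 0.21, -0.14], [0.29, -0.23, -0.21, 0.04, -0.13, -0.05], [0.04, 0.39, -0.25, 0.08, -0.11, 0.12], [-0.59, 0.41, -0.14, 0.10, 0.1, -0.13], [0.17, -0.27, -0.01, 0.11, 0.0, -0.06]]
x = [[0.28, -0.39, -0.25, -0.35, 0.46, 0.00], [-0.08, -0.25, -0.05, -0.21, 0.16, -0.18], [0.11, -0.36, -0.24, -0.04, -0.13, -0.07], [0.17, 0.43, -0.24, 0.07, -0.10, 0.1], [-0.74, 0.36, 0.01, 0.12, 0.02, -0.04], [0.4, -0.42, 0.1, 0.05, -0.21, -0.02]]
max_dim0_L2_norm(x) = 0.91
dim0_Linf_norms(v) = [0.23, 0.15, 0.15, 0.08, 0.21, 0.09]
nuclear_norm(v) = 1.07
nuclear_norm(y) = 2.65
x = y + v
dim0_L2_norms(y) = [0.77, 0.73, 0.47, 0.35, 0.56, 0.24]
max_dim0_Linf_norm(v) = 0.23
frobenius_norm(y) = 1.35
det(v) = -0.00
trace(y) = 0.16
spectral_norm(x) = 1.19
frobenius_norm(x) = 1.55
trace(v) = -0.30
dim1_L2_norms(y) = [0.77, 0.31, 0.45, 0.5, 0.76, 0.34]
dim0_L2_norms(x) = [0.91, 0.91, 0.44, 0.44, 0.56, 0.22]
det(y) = 0.00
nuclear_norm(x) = 2.97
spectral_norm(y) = 1.04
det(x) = 0.00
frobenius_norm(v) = 0.59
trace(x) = -0.14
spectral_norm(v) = 0.39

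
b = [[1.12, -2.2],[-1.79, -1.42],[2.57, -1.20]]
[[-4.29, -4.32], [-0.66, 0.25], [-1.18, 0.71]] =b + [[-5.41, -2.12], [1.13, 1.67], [-3.75, 1.91]]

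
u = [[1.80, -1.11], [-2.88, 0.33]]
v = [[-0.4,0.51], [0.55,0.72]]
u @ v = [[-1.33, 0.12], [1.33, -1.23]]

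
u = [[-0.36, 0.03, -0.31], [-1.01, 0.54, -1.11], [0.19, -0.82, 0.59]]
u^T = [[-0.36, -1.01, 0.19], [0.03, 0.54, -0.82], [-0.31, -1.11, 0.59]]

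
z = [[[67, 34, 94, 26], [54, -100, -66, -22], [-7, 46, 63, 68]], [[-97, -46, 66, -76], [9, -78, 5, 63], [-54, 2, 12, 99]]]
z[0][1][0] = 54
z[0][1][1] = -100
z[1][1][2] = 5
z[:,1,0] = [54, 9]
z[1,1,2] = 5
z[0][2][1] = 46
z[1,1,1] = -78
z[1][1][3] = 63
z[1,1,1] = -78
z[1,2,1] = 2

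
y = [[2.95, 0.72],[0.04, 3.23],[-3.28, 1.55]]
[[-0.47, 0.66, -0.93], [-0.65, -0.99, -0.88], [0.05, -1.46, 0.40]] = y @ [[-0.11, 0.30, -0.25], [-0.20, -0.31, -0.27]]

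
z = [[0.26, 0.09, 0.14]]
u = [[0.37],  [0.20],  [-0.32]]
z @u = [[0.07]]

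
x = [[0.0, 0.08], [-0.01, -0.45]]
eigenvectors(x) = [[1.00, -0.18],[-0.02, 0.98]]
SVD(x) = [[0.17, -0.98], [-0.98, -0.17]] @ diag([0.45716182884638934, 0.001749927376961316]) @ [[0.02, 1.0], [1.0, -0.02]]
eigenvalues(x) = [-0.0, -0.45]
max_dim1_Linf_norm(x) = 0.45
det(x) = 0.00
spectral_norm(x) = 0.46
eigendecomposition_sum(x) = [[-0.00, -0.0], [0.0, 0.0]] + [[0.00,  0.08], [-0.01,  -0.45]]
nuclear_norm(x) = 0.46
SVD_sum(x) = [[0.00, 0.08], [-0.01, -0.45]] + [[-0.00,0.0],[-0.00,0.00]]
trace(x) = -0.45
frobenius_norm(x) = 0.46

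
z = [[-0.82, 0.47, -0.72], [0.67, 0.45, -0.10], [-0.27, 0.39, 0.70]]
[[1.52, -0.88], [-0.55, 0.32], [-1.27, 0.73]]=z @ [[-0.67, 0.39], [-0.61, 0.35], [-1.74, 1.0]]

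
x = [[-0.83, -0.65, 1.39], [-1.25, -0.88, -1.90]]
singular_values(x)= [2.51, 1.65]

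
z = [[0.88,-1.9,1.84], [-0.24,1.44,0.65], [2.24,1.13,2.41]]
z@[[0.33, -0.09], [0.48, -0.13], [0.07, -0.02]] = [[-0.49, 0.13], [0.66, -0.18], [1.45, -0.40]]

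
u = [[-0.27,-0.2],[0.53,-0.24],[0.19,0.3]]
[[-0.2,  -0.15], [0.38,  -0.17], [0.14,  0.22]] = u@[[0.72, 0.01], [0.01, 0.72]]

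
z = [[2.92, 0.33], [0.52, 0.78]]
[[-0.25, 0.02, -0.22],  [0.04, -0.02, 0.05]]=z @ [[-0.10, 0.01, -0.09], [0.12, -0.03, 0.12]]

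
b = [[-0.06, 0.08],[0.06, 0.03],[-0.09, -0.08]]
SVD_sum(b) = [[0.00, 0.00], [0.05, 0.04], [-0.09, -0.08]] + [[-0.06, 0.08], [0.01, -0.01], [0.0, -0.0]]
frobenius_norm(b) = 0.17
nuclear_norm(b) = 0.24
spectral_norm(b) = 0.14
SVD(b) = [[0.03, -0.99], [0.48, 0.15], [-0.88, 0.04]] @ diag([0.13702376314087417, 0.10111621202712061]) @ [[0.77, 0.64], [0.64, -0.77]]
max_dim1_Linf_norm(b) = 0.09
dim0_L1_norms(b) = [0.21, 0.19]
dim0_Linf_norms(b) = [0.09, 0.08]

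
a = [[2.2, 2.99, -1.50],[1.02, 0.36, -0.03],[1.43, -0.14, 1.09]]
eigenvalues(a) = [(-0.38+0j), (2.02+0.39j), (2.02-0.39j)]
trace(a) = 3.65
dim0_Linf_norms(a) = [2.2, 2.99, 1.5]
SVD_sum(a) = [[2.43, 2.88, -1.32],[0.54, 0.64, -0.29],[0.25, 0.30, -0.13]] + [[-0.21, 0.08, -0.21], [0.40, -0.16, 0.39], [1.21, -0.48, 1.18]] + [[-0.01,  0.02,  0.02], [0.08,  -0.12,  -0.13], [-0.03,  0.04,  0.05]]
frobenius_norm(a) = 4.52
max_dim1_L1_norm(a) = 6.69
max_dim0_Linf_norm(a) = 2.99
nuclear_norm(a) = 6.19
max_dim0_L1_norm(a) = 4.65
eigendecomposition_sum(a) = [[(-0.07+0j), 0.27+0.00j, (-0.07+0j)], [(0.1-0j), (-0.39-0j), (0.09-0j)], [(0.08-0j), -0.30-0.00j, 0.07-0.00j]] + [[(1.14-1.47j), (1.36-3.21j), (-0.72+2.78j)], [(0.46-0.97j), 0.37-1.98j, (-0.06+1.66j)], [(0.68-2.41j), (0.08-4.69j), 0.51+3.83j]] + [[(1.14+1.47j), (1.36+3.21j), (-0.72-2.78j)], [(0.46+0.97j), (0.37+1.98j), -0.06-1.66j], [(0.68+2.41j), 0.08+4.69j, 0.51-3.83j]]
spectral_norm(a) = 4.11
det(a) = -1.61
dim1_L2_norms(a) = [4.0, 1.08, 1.8]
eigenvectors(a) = [[-0.49+0.00j, (0.52+0.21j), (0.52-0.21j)], [0.69+0.00j, 0.32+0.05j, (0.32-0.05j)], [(0.54+0j), (0.76+0j), 0.76-0.00j]]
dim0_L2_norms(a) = [2.82, 3.01, 1.85]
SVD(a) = [[-0.97, 0.17, 0.17],[-0.22, -0.31, -0.93],[-0.1, -0.94, 0.34]] @ diag([4.110079392677255, 1.8753945507261909, 0.20914747188595056]) @ [[-0.61, -0.72, 0.33],[-0.69, 0.27, -0.67],[-0.39, 0.64, 0.66]]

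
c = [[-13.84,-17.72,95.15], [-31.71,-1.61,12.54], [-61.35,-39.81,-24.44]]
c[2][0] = -61.35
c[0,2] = 95.15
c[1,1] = -1.61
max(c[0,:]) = 95.15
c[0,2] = 95.15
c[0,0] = -13.84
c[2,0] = -61.35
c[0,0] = -13.84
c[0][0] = -13.84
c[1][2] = 12.54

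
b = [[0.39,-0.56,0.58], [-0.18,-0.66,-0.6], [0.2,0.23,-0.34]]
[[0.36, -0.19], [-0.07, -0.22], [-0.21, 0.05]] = b@[[-0.07, -0.06], [-0.25, 0.32], [0.42, 0.03]]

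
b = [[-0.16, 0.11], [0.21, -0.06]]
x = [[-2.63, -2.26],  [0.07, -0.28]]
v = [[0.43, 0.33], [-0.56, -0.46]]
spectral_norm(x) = 3.47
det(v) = -0.01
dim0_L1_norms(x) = [2.7, 2.54]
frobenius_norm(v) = 0.90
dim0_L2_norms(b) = [0.26, 0.13]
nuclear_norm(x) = 3.73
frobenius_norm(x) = 3.48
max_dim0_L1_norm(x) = 2.7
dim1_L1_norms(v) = [0.76, 1.02]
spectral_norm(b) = 0.29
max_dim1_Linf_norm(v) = 0.56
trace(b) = -0.22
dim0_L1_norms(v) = [0.99, 0.79]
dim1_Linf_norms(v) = [0.43, 0.56]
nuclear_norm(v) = 0.92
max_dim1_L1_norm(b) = 0.27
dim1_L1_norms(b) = [0.27, 0.27]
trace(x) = -2.91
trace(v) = -0.03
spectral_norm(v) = 0.90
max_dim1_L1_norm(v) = 1.02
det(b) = -0.01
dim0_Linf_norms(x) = [2.63, 2.26]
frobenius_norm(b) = 0.29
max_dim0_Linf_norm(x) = 2.63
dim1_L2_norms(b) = [0.19, 0.22]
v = b @ x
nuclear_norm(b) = 0.34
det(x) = 0.89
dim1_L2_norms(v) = [0.54, 0.72]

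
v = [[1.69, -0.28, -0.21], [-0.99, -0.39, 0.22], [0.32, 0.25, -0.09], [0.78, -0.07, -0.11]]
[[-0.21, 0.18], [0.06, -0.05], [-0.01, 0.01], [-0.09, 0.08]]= v @ [[-0.15, 0.13], [0.06, -0.05], [-0.30, 0.25]]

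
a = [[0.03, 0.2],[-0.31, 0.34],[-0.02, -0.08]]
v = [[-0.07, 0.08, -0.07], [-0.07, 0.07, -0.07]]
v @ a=[[-0.03, 0.02], [-0.02, 0.02]]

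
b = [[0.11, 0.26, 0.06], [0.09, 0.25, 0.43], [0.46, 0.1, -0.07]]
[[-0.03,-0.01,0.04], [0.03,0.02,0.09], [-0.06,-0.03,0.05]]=b @[[-0.09, -0.04, 0.11], [-0.09, -0.04, 0.08], [0.13, 0.07, 0.14]]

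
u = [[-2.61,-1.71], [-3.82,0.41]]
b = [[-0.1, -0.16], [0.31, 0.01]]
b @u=[[0.87, 0.11], [-0.85, -0.53]]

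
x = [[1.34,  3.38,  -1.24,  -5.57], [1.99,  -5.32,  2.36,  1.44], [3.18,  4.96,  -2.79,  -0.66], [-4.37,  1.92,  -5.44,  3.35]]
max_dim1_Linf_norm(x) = 5.57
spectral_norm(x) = 10.16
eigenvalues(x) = [(8.3+0j), (-1.42+2.49j), (-1.42-2.49j), (-8.89+0j)]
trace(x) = -3.42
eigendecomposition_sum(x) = [[3.13-0.00j, (0.85+0j), (1.54+0j), -3.48-0.00j], [0.25-0.00j, 0.07+0.00j, 0.12+0.00j, -0.27-0.00j], [(1.25-0j), 0.34+0.00j, 0.61+0.00j, (-1.39-0j)], [-4.04+0.00j, (-1.09-0j), -1.98-0.00j, 4.49+0.00j]] + [[-0.68+0.56j, -0.95+0.12j, (-0.1-0.84j), -0.62+0.18j], [(0.58+0.39j), (0.3+0.7j), (-0.61+0.27j), 0.28+0.43j], [1.11+0.33j, (0.82+0.95j), -0.84+0.73j, (0.65+0.54j)], [(0.02+0.74j), -0.42+0.69j, (-0.61-0.37j), (-0.2+0.51j)]] + [[(-0.68-0.56j), (-0.95-0.12j), -0.10+0.84j, (-0.62-0.18j)], [(0.58-0.39j), 0.30-0.70j, (-0.61-0.27j), (0.28-0.43j)], [(1.11-0.33j), (0.82-0.95j), (-0.84-0.73j), (0.65-0.54j)], [(0.02-0.74j), (-0.42-0.69j), -0.61+0.37j, (-0.2-0.51j)]] + [[(-0.43-0j), (4.44-0j), -2.57+0.00j, (-0.86-0j)], [(0.58+0j), (-5.99+0j), 3.47-0.00j, 1.16+0.00j], [(-0.29-0j), (2.98-0j), (-1.72+0j), (-0.57-0j)], [-0.37-0.00j, 3.85-0.00j, -2.23+0.00j, (-0.74-0j)]]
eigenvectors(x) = [[(0.59+0j), 0.28-0.41j, (0.28+0.41j), -0.50+0.00j], [(0.05+0j), (-0.38-0.12j), -0.38+0.12j, 0.67+0.00j], [(0.24+0j), (-0.65+0j), (-0.65-0j), -0.33+0.00j], [-0.77+0.00j, (-0.13-0.4j), (-0.13+0.4j), -0.43+0.00j]]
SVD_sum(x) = [[-0.25, 3.72, -2.56, -1.13], [0.32, -4.79, 3.29, 1.45], [-0.29, 4.38, -3.01, -1.33], [-0.21, 3.14, -2.16, -0.95]] + [[2.71, 0.48, 1.78, -3.04], [0.36, 0.06, 0.24, -0.40], [1.09, 0.19, 0.72, -1.22], [-4.17, -0.74, -2.74, 4.69]] + [[-1.34, -0.24, 0.26, -1.08],[1.02, 0.18, -0.20, 0.82],[2.37, 0.42, -0.46, 1.91],[-0.16, -0.03, 0.03, -0.13]] + [[0.22,-0.58,-0.73,-0.32], [0.29,-0.78,-0.97,-0.43], [0.01,-0.03,-0.03,-0.01], [0.17,-0.45,-0.56,-0.25]]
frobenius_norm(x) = 13.86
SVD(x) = [[-0.46, 0.53, -0.46, 0.54], [0.59, 0.07, 0.35, 0.72], [-0.54, 0.21, 0.81, 0.03], [-0.39, -0.82, -0.06, 0.42]] @ diag([10.159379196969303, 8.425879638881911, 3.815780053702401, 1.8581413361285404]) @ [[0.05, -0.8, 0.55, 0.24], [0.61, 0.11, 0.40, -0.68], [0.76, 0.13, -0.15, 0.61], [0.22, -0.58, -0.72, -0.32]]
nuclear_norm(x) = 24.26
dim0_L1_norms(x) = [10.88, 15.58, 11.83, 11.02]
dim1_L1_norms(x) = [11.53, 11.11, 11.59, 15.08]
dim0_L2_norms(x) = [5.91, 8.25, 6.67, 6.69]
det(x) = -606.94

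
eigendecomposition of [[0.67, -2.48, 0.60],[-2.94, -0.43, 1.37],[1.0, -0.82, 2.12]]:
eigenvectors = [[0.60+0.00j, 0.34+0.26j, 0.34-0.26j], [(0.8+0j), (0.02-0.26j), 0.02+0.26j], [0.01+0.00j, 0.87+0.00j, (0.87-0j)]]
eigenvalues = [(-2.62+0j), (2.49+0.54j), (2.49-0.54j)]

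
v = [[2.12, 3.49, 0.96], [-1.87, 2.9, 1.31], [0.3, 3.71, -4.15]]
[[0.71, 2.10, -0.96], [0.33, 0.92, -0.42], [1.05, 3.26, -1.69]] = v@[[0.06,0.19,-0.08], [0.19,0.56,-0.27], [-0.08,-0.27,0.16]]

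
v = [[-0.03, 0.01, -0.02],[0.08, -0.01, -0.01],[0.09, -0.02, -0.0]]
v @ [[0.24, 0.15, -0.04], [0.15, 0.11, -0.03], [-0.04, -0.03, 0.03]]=[[-0.00, -0.0, 0.0], [0.02, 0.01, -0.00], [0.02, 0.01, -0.00]]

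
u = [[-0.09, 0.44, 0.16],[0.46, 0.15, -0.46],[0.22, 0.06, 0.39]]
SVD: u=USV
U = [[-0.26, -0.75, -0.61], [0.92, -0.38, 0.08], [-0.29, -0.54, 0.79]]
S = [0.69, 0.5, 0.38]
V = [[0.55,  0.01,  -0.83], [-0.45,  -0.84,  -0.31], [0.7,  -0.55,  0.46]]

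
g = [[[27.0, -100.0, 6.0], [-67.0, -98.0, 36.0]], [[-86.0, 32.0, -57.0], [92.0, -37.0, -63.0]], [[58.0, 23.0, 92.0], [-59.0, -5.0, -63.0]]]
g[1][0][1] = 32.0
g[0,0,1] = -100.0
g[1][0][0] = -86.0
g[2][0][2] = 92.0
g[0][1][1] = -98.0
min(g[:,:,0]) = -86.0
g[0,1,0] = -67.0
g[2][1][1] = -5.0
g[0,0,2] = 6.0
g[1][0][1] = 32.0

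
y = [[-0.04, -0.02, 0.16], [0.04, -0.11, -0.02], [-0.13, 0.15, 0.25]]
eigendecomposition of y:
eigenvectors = [[-0.64, 0.90, 0.71],[-0.04, 0.22, 0.7],[-0.76, 0.37, -0.04]]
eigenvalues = [0.15, 0.02, -0.07]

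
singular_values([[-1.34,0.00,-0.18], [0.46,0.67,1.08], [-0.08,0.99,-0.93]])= [1.69, 1.28, 1.0]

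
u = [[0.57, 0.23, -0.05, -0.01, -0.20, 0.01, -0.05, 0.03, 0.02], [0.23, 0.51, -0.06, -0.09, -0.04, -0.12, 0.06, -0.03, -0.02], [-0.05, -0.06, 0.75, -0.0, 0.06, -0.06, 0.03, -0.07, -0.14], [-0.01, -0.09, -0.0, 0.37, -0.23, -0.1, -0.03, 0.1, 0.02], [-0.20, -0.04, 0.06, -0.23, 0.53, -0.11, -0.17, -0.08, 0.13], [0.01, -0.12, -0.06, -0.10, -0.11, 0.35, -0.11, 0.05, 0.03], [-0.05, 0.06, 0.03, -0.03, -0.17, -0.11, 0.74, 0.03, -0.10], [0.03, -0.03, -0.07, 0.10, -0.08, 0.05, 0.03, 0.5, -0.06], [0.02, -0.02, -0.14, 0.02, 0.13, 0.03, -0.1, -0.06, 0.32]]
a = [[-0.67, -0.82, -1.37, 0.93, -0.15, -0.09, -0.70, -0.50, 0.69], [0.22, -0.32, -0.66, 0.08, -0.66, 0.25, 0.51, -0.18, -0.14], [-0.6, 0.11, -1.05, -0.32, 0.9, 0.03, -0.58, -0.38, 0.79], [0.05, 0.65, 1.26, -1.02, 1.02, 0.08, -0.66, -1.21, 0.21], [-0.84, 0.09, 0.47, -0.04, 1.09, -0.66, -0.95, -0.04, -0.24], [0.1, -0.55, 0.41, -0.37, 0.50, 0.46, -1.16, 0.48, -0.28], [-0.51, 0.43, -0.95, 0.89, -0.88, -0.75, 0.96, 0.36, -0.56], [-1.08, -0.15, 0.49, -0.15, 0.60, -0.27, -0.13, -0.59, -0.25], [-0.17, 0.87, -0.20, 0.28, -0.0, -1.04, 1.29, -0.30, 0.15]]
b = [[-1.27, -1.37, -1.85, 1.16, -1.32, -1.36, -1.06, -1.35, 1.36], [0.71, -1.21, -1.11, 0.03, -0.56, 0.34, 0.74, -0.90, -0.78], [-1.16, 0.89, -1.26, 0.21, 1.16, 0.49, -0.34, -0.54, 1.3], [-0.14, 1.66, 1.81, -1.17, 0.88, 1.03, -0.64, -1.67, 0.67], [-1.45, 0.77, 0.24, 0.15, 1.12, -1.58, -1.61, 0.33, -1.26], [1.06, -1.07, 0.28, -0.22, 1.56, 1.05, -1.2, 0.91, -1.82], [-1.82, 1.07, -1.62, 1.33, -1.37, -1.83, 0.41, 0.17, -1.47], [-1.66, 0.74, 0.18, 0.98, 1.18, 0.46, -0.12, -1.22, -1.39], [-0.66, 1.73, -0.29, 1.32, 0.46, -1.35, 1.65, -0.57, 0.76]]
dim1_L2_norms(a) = [2.26, 1.18, 1.87, 2.46, 1.88, 1.65, 2.2, 1.52, 1.94]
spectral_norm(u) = 0.98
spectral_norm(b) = 5.95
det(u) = 0.00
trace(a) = -0.99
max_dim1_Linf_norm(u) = 0.75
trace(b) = -2.79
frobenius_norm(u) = 1.80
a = b @ u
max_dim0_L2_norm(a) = 2.56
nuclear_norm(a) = 13.41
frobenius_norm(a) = 5.76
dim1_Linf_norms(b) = [1.85, 1.21, 1.3, 1.81, 1.61, 1.82, 1.83, 1.66, 1.73]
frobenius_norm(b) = 10.08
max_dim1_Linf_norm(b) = 1.85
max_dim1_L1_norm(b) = 12.1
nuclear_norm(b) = 25.91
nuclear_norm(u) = 4.64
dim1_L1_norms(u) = [1.17, 1.16, 1.22, 0.95, 1.55, 0.94, 1.32, 0.95, 0.84]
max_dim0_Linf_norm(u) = 0.75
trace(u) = 4.64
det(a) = 0.02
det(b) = 1481.58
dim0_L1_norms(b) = [9.93, 10.51, 8.64, 6.57, 9.61, 9.49, 7.77, 7.66, 10.81]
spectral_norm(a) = 3.79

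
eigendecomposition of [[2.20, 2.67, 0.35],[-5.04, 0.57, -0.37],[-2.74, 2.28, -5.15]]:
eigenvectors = [[0.13+0.55j, (0.13-0.55j), (-0.06+0j)], [-0.75+0.00j, (-0.75-0j), (0.02+0j)], [(-0.34-0.04j), (-0.34+0.04j), (1+0j)]]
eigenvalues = [(1.29+3.66j), (1.29-3.66j), (-4.96+0j)]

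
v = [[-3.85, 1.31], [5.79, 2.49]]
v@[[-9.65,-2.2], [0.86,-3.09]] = [[38.28, 4.42], [-53.73, -20.43]]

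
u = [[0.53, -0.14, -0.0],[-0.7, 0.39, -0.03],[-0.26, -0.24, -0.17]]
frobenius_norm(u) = 1.05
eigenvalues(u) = [0.78, 0.16, -0.19]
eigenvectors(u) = [[-0.48, 0.25, 0.01], [0.87, 0.67, 0.07], [-0.09, -0.69, 1.00]]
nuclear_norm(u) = 1.41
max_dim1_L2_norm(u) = 0.8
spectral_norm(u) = 0.98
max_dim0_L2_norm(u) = 0.92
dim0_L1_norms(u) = [1.49, 0.77, 0.2]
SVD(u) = [[-0.56, -0.12, 0.82], [0.81, -0.28, 0.51], [0.17, 0.95, 0.25]] @ diag([0.9765322634650531, 0.37401140073281974, 0.06403288634517379]) @ [[-0.93, 0.36, -0.05],[-0.31, -0.86, -0.41],[0.2, 0.37, -0.91]]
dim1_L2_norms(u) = [0.55, 0.8, 0.39]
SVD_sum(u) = [[0.51,-0.2,0.03], [-0.74,0.29,-0.04], [-0.15,0.06,-0.01]] + [[0.01, 0.04, 0.02], [0.03, 0.09, 0.04], [-0.11, -0.31, -0.15]] + [[0.01, 0.02, -0.05], [0.01, 0.01, -0.03], [0.00, 0.01, -0.01]]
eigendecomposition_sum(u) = [[0.47, -0.17, 0.01], [-0.85, 0.31, -0.01], [0.09, -0.03, 0.00]] + [[0.06, 0.03, -0.0],[0.16, 0.09, -0.01],[-0.17, -0.09, 0.01]] + [[-0.00, -0.0, -0.00],[-0.01, -0.01, -0.01],[-0.18, -0.12, -0.18]]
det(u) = -0.02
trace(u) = 0.75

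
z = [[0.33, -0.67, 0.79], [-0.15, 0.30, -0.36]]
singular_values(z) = [1.19, 0.0]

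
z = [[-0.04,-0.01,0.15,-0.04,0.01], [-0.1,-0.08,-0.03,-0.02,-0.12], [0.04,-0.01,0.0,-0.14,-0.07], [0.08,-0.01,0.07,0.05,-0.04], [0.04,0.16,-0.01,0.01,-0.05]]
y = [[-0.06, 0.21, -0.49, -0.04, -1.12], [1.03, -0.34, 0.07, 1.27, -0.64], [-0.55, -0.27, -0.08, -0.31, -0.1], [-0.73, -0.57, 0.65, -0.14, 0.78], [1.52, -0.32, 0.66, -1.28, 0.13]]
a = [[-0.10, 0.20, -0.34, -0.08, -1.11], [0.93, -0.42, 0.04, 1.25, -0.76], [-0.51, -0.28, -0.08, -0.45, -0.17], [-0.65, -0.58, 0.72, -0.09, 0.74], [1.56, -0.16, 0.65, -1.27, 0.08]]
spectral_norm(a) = 2.14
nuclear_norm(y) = 6.53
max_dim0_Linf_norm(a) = 1.56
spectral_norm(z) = 0.21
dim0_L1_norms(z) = [0.3, 0.27, 0.26, 0.26, 0.29]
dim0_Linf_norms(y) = [1.52, 0.57, 0.66, 1.28, 1.12]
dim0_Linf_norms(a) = [1.56, 0.58, 0.72, 1.27, 1.11]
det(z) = -0.00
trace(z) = -0.12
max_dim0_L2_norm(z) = 0.18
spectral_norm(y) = 2.16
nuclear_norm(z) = 0.78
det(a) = -1.17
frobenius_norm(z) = 0.36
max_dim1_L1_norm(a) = 3.72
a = z + y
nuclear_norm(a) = 6.64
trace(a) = -0.61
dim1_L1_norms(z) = [0.25, 0.35, 0.26, 0.25, 0.27]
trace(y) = -0.49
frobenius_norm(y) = 3.41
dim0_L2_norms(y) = [2.05, 0.81, 1.05, 1.84, 1.52]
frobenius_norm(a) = 3.39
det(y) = -0.67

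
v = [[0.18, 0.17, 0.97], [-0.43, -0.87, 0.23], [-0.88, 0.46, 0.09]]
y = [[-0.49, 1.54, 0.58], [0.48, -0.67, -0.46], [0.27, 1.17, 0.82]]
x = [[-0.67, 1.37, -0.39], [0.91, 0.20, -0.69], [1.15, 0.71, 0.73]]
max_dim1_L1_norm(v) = 1.53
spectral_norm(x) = 1.66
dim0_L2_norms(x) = [1.61, 1.56, 1.08]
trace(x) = 0.26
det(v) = -1.00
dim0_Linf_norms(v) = [0.88, 0.87, 0.97]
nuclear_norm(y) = 3.23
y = v + x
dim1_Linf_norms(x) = [1.37, 0.91, 1.15]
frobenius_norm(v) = 1.73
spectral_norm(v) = 1.00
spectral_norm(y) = 2.34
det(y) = -0.36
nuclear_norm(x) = 4.22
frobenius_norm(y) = 2.44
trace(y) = -0.34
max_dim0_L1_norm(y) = 3.38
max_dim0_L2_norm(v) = 1.0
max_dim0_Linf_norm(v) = 0.97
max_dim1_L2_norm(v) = 1.0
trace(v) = -0.60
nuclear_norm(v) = 3.00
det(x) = -2.59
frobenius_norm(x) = 2.49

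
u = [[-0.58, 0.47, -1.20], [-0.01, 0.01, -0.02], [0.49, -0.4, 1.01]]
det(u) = 0.00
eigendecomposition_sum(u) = [[-0.59, 0.49, -1.21],[-0.01, 0.01, -0.02],[0.5, -0.41, 1.02]] + [[0.01, -0.02, 0.01],  [-0.0, 0.0, -0.00],  [-0.01, 0.01, -0.01]] + [[0.00, 0.0, 0.0], [0.0, 0.00, 0.0], [-0.00, -0.00, -0.00]]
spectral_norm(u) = 1.85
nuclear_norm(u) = 1.85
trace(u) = 0.44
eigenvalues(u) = [0.43, 0.01, 0.0]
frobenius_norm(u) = 1.85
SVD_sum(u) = [[-0.58, 0.47, -1.2], [-0.01, 0.01, -0.02], [0.49, -0.4, 1.01]] + [[0.00, -0.00, -0.00],[-0.00, 0.0, 0.00],[0.00, -0.0, -0.0]] + [[0.00, 0.00, -0.00], [0.0, 0.00, -0.00], [0.0, 0.0, -0.00]]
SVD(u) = [[-0.76, -0.56, -0.32],[-0.01, 0.52, -0.86],[0.64, -0.65, -0.40]] @ diag([1.8488065308259913, 0.0037718025169679176, 0.00043021033781700944]) @ [[0.41, -0.33, 0.85], [-0.16, 0.89, 0.43], [-0.90, -0.31, 0.31]]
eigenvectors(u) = [[-0.77, -0.89, 0.90], [-0.01, 0.05, 0.27], [0.64, 0.45, -0.33]]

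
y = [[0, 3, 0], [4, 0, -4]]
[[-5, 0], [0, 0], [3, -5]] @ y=[[0, -15, 0], [0, 0, 0], [-20, 9, 20]]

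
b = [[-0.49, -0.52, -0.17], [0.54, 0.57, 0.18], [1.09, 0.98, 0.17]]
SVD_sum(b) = [[-0.52, -0.50, -0.11], [0.57, 0.55, 0.12], [1.05, 1.0, 0.23]] + [[0.03, -0.02, -0.06], [-0.03, 0.02, 0.06], [0.04, -0.02, -0.06]] + [[-0.00, 0.0, -0.00], [-0.00, 0.00, -0.0], [0.00, -0.0, 0.0]]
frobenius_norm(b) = 1.83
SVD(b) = [[-0.40, 0.57, 0.72], [0.44, -0.57, 0.69], [0.81, 0.59, -0.02]] @ diag([1.8305337929058136, 0.12183563734600511, 0.0014527568103031901]) @ [[0.72,0.68,0.15], [0.49,-0.33,-0.81], [-0.5,0.65,-0.57]]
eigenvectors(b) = [[(-0.64+0j),(-0.64-0j),(0.56+0j)], [0.67+0.00j,(0.67-0j),-0.69+0.00j], [(0.22+0.3j),0.22-0.30j,0.46+0.00j]]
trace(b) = 0.25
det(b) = 0.00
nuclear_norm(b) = 1.95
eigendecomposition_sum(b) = [[-0.20+1.09j, -0.22+0.96j, (-0.09+0.12j)], [0.22-1.15j, 0.23-1.01j, (0.09-0.13j)], [0.58-0.28j, (0.52-0.23j), 0.08-0.00j]] + [[(-0.2-1.09j), (-0.22-0.96j), (-0.09-0.12j)],[(0.22+1.15j), (0.23+1.01j), 0.09+0.13j],[(0.58+0.28j), (0.52+0.23j), (0.08+0j)]] + [[-0.09+0.00j, -0.08+0.00j, 0j], [(0.11-0j), 0.10-0.00j, -0.00-0.00j], [(-0.07+0j), (-0.07+0j), 0.00+0.00j]]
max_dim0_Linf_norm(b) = 1.09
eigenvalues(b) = [(0.12+0.08j), (0.12-0.08j), (0.02+0j)]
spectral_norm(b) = 1.83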